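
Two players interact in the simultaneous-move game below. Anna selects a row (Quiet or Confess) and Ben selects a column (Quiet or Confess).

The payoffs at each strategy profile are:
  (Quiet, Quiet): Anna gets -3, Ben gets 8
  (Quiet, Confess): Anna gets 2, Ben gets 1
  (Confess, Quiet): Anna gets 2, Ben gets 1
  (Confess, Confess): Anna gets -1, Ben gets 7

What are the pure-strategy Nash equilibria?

(Quiet, Quiet): Anna prefers Confess (2 > -3) — not an equilibrium.
(Quiet, Confess): Ben prefers Quiet (8 > 1) — not an equilibrium.
(Confess, Quiet): Ben prefers Confess (7 > 1) — not an equilibrium.
(Confess, Confess): Anna prefers Quiet (2 > -1) — not an equilibrium.

none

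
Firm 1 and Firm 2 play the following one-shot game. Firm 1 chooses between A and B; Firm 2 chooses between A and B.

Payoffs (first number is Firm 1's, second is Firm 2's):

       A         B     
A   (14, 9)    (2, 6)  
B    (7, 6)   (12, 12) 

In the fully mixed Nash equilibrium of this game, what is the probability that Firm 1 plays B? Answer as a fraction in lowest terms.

Let x be the probability that Firm 1 plays A. In a completely mixed equilibrium, Firm 2 must be indifferent between A and B.
Firm 2's expected payoff from A is 9x + 6(1−x); from B it is 6x + 12(1−x).
Setting these equal: 3x + 6 = −6x + 12, so x = 2/3.
Therefore Firm 1 plays B with probability 1 − 2/3 = 1/3.

1/3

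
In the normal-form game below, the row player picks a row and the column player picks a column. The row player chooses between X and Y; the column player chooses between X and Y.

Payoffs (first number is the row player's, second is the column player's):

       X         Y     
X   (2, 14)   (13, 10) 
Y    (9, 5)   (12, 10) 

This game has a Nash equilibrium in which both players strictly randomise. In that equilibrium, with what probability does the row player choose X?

5/9

Let r be the probability that the row player plays X. In a completely mixed equilibrium, the column player must be indifferent between X and Y.
The column player's expected payoff from X is 14r + 5(1−r); from Y it is 10r + 10(1−r).
Setting these equal: 9r + 5 = 10, so r = 5/9.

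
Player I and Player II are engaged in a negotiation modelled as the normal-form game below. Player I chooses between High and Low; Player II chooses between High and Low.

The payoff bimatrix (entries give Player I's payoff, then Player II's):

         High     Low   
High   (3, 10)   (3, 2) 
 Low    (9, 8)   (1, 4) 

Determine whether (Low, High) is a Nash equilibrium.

Yes

At (Low, High), Player I earns 9; switching to High would give 3, so Player I has no profitable deviation.
Player II earns 8; switching to Low would give 4, so Player II has no profitable deviation.
Neither player can gain by a unilateral deviation, so this profile is a Nash equilibrium.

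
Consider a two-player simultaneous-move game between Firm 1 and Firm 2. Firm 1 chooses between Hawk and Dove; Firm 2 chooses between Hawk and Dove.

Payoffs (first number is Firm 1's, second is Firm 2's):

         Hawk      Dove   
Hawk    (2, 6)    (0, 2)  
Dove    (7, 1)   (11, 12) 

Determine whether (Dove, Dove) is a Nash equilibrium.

Yes

At (Dove, Dove), Firm 1 earns 11; switching to Hawk would give 0, so Firm 1 has no profitable deviation.
Firm 2 earns 12; switching to Hawk would give 1, so Firm 2 has no profitable deviation.
Neither player can gain by a unilateral deviation, so this profile is a Nash equilibrium.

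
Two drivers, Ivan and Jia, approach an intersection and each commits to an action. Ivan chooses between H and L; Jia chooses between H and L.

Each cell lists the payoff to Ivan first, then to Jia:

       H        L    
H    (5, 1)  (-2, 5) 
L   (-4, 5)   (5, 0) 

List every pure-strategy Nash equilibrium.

none

(H, H): Jia prefers L (5 > 1) — not an equilibrium.
(H, L): Ivan prefers L (5 > -2) — not an equilibrium.
(L, H): Ivan prefers H (5 > -4) — not an equilibrium.
(L, L): Jia prefers H (5 > 0) — not an equilibrium.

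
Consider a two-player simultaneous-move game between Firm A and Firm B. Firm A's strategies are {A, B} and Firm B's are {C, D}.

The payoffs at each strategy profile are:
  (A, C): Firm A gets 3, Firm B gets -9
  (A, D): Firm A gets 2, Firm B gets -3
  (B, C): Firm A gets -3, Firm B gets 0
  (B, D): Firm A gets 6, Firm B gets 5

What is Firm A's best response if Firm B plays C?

A

Against C, Firm A earns 3 from A and -3 from B.
So A is the best response.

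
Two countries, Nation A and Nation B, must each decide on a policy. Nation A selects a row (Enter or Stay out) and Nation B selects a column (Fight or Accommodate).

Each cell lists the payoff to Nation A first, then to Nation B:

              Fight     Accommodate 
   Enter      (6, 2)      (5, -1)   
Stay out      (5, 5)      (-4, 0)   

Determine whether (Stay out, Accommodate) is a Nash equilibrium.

At (Stay out, Accommodate), Nation A earns -4; switching to Enter would give 5, so Nation A would deviate.
Nation B earns 0; switching to Fight would give 5, so Nation B would deviate.
Since at least one player can profitably deviate, this is not a Nash equilibrium.

No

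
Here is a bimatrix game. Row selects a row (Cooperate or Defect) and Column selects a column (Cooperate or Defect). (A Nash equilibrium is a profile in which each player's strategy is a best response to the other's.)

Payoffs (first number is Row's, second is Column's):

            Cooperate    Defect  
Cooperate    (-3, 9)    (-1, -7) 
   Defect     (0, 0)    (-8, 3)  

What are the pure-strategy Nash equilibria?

(Cooperate, Cooperate): Row prefers Defect (0 > -3) — not an equilibrium.
(Cooperate, Defect): Column prefers Cooperate (9 > -7) — not an equilibrium.
(Defect, Cooperate): Column prefers Defect (3 > 0) — not an equilibrium.
(Defect, Defect): Row prefers Cooperate (-1 > -8) — not an equilibrium.

none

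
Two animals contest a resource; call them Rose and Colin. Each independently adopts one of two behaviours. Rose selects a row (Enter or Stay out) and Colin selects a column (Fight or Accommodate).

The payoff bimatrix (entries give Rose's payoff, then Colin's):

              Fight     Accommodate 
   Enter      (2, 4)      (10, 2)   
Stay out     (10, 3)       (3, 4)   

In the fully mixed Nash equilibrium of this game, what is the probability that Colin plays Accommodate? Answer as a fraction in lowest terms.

8/15

Let y be the probability that Colin plays Fight. In a completely mixed equilibrium, Rose must be indifferent between Enter and Stay out.
Rose's expected payoff from Enter is 2y + 10(1−y); from Stay out it is 10y + 3(1−y).
Setting these equal: −8y + 10 = 7y + 3, so y = 7/15.
Therefore Colin plays Accommodate with probability 1 − 7/15 = 8/15.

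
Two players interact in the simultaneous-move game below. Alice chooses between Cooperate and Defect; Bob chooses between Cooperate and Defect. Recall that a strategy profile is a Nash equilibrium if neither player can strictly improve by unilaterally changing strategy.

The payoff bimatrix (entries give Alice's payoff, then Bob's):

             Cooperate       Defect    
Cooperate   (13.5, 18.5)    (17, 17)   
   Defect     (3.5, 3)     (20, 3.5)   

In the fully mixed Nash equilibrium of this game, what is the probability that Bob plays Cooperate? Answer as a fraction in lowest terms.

Let y be the probability that Bob plays Cooperate. In a completely mixed equilibrium, Alice must be indifferent between Cooperate and Defect.
Alice's expected payoff from Cooperate is 13.5y + 17(1−y); from Defect it is 3.5y + 20(1−y).
Setting these equal: −3.5y + 17 = −16.5y + 20, so y = 3/13.

3/13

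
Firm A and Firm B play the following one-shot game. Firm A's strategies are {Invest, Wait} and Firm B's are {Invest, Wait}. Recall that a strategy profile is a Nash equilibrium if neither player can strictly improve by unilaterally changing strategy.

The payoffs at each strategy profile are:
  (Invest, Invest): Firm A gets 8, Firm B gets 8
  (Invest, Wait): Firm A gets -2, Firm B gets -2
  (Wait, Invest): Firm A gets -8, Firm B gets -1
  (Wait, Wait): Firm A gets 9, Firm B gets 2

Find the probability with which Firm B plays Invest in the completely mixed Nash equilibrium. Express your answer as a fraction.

11/27

Let c be the probability that Firm B plays Invest. In a completely mixed equilibrium, Firm A must be indifferent between Invest and Wait.
Firm A's expected payoff from Invest is 8c − 2(1−c); from Wait it is −8c + 9(1−c).
Setting these equal: 10c − 2 = −17c + 9, so c = 11/27.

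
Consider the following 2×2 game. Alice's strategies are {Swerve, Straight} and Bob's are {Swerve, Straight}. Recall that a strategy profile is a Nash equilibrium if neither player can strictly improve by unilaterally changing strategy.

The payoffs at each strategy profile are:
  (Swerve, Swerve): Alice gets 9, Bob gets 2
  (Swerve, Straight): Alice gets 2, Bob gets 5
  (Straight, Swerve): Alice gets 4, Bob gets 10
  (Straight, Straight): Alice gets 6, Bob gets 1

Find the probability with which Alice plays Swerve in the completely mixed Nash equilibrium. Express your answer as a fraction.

3/4

Let x be the probability that Alice plays Swerve. In a completely mixed equilibrium, Bob must be indifferent between Swerve and Straight.
Bob's expected payoff from Swerve is 2x + 10(1−x); from Straight it is 5x + (1−x).
Setting these equal: −8x + 10 = 4x + 1, so x = 3/4.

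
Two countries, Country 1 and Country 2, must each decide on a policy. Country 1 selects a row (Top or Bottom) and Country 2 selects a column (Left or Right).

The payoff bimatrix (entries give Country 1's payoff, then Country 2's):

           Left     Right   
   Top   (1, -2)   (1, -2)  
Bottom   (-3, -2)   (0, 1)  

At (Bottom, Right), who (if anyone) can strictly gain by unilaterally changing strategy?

Country 1 at (Bottom, Right) earns 0; deviating to Top yields 1 — a strict improvement.
Country 2 earns 1; deviating to Left yields -2 — not better.
Only Country 1 has a strictly profitable deviation.

Country 1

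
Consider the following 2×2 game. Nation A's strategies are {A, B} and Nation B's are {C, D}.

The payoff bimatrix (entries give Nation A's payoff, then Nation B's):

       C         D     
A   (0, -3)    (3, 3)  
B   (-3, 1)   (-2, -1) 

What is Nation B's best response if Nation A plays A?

D

Against A, Nation B earns -3 from C and 3 from D.
So D is the best response.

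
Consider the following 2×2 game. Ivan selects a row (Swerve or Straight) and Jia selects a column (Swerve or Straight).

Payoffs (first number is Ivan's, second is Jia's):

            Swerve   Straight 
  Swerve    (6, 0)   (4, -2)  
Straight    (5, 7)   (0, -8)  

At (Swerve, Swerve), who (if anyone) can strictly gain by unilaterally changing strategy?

Neither

Ivan at (Swerve, Swerve) earns 6; deviating to Straight yields 5 — not better.
Jia earns 0; deviating to Straight yields -2 — not better.
Neither player can strictly improve; the profile is a Nash equilibrium.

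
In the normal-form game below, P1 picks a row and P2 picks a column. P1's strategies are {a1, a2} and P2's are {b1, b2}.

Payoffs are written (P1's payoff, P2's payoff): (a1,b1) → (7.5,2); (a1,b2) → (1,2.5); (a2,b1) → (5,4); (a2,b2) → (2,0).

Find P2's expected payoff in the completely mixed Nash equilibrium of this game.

First find p, the probability P1 plays a1, from P2's indifference between b1 and b2: 2p + 4(1−p) = 2.5p, giving p = 8/9.
Since P2 is indifferent in equilibrium, P2's expected payoff equals the payoff from either column against (8/9, 1/9). Using b1: 2(8/9) + 4(1/9) = 20/9.

20/9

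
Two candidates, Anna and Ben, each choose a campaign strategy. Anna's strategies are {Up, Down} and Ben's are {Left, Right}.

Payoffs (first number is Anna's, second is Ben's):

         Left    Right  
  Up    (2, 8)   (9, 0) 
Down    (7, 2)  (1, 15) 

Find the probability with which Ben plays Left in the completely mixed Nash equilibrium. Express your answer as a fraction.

Let q be the probability that Ben plays Left. In a completely mixed equilibrium, Anna must be indifferent between Up and Down.
Anna's expected payoff from Up is 2q + 9(1−q); from Down it is 7q + (1−q).
Setting these equal: −7q + 9 = 6q + 1, so q = 8/13.

8/13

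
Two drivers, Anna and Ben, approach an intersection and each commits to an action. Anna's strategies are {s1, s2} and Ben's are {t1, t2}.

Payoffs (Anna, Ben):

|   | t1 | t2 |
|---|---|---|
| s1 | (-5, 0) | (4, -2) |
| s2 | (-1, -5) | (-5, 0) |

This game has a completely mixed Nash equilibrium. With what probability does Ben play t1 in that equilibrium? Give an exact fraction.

9/13

Let c be the probability that Ben plays t1. In a completely mixed equilibrium, Anna must be indifferent between s1 and s2.
Anna's expected payoff from s1 is −5c + 4(1−c); from s2 it is −c − 5(1−c).
Setting these equal: −9c + 4 = 4c − 5, so c = 9/13.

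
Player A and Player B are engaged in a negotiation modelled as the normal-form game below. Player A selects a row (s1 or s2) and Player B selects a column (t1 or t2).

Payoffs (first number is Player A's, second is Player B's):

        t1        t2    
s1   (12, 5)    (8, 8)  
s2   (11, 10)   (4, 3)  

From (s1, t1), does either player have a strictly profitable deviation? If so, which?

Player B

Player A at (s1, t1) earns 12; deviating to s2 yields 11 — not better.
Player B earns 5; deviating to t2 yields 8 — a strict improvement.
Only Player B has a strictly profitable deviation.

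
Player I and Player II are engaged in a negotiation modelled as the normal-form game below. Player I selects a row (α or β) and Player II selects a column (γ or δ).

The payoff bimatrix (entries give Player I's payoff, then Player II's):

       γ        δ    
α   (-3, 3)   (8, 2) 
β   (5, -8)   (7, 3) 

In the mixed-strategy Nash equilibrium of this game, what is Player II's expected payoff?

25/12

First find x, the probability Player I plays α, from Player II's indifference between γ and δ: 3x − 8(1−x) = 2x + 3(1−x), giving x = 11/12.
Since Player II is indifferent in equilibrium, Player II's expected payoff equals the payoff from either column against (11/12, 1/12). Using γ: 3(11/12) − 8(1/12) = 25/12.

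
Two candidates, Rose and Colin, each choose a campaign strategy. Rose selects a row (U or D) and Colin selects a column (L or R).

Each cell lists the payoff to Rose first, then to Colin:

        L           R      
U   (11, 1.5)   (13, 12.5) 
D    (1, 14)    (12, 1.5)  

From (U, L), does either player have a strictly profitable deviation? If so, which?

Colin

Rose at (U, L) earns 11; deviating to D yields 1 — not better.
Colin earns 1.5; deviating to R yields 12.5 — a strict improvement.
Only Colin has a strictly profitable deviation.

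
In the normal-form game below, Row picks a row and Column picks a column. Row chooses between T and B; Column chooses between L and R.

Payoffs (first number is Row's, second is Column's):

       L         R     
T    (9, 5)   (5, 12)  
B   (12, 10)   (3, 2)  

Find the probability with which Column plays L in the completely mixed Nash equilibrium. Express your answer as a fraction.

Let q be the probability that Column plays L. In a completely mixed equilibrium, Row must be indifferent between T and B.
Row's expected payoff from T is 9q + 5(1−q); from B it is 12q + 3(1−q).
Setting these equal: 4q + 5 = 9q + 3, so q = 2/5.

2/5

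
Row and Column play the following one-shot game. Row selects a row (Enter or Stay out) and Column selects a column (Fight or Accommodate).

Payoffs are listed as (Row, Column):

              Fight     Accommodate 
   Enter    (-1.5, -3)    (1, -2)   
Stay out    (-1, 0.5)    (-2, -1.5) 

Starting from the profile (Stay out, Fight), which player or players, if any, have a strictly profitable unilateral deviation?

Neither

Row at (Stay out, Fight) earns -1; deviating to Enter yields -1.5 — not better.
Column earns 0.5; deviating to Accommodate yields -1.5 — not better.
Neither player can strictly improve; the profile is a Nash equilibrium.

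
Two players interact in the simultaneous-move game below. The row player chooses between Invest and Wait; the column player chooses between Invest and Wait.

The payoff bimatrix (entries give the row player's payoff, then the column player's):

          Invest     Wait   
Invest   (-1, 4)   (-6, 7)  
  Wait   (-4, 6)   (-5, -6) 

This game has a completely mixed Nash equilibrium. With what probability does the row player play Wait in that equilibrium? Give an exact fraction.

1/5

Let r be the probability that the row player plays Invest. In a completely mixed equilibrium, the column player must be indifferent between Invest and Wait.
The column player's expected payoff from Invest is 4r + 6(1−r); from Wait it is 7r − 6(1−r).
Setting these equal: −2r + 6 = 13r − 6, so r = 4/5.
Therefore the row player plays Wait with probability 1 − 4/5 = 1/5.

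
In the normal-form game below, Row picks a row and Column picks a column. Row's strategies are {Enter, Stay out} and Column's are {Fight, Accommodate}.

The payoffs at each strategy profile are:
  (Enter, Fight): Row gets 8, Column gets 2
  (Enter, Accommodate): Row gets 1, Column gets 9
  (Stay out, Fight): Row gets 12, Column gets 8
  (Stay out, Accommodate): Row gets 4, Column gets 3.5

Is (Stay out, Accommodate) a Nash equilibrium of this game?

At (Stay out, Accommodate), Row earns 4; switching to Enter would give 1, so Row has no profitable deviation.
Column earns 3.5; switching to Fight would give 8, so Column would deviate.
Since at least one player can profitably deviate, this is not a Nash equilibrium.

No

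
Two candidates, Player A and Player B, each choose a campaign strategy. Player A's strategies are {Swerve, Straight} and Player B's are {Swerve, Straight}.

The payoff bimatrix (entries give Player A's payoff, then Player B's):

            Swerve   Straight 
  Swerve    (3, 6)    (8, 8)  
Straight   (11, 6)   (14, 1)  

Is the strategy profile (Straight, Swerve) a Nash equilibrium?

At (Straight, Swerve), Player A earns 11; switching to Swerve would give 3, so Player A has no profitable deviation.
Player B earns 6; switching to Straight would give 1, so Player B has no profitable deviation.
Neither player can gain by a unilateral deviation, so this profile is a Nash equilibrium.

Yes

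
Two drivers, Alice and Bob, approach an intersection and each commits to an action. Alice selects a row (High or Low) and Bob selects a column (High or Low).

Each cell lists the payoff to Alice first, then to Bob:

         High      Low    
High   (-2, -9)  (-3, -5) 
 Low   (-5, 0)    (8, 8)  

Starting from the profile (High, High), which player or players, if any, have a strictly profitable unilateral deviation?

Alice at (High, High) earns -2; deviating to Low yields -5 — not better.
Bob earns -9; deviating to Low yields -5 — a strict improvement.
Only Bob has a strictly profitable deviation.

Bob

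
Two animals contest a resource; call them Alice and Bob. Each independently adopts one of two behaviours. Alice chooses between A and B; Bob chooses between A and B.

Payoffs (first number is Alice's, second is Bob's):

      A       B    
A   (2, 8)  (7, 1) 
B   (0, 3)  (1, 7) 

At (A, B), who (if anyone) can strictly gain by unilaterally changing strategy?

Alice at (A, B) earns 7; deviating to B yields 1 — not better.
Bob earns 1; deviating to A yields 8 — a strict improvement.
Only Bob has a strictly profitable deviation.

Bob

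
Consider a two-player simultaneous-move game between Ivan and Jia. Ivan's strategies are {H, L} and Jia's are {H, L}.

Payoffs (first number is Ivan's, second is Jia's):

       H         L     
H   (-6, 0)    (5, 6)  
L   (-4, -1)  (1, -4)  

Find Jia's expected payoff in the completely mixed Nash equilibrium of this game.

-2/3

First find p, the probability Ivan plays H, from Jia's indifference between H and L: −(1−p) = 6p − 4(1−p), giving p = 1/3.
Since Jia is indifferent in equilibrium, Jia's expected payoff equals the payoff from either column against (1/3, 2/3). Using H: −(2/3) = -2/3.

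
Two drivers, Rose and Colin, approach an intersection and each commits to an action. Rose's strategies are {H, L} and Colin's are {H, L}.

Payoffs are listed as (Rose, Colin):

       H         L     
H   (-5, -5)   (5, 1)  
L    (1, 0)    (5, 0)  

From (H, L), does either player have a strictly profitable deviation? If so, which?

Rose at (H, L) earns 5; deviating to L yields 5 — not better.
Colin earns 1; deviating to H yields -5 — not better.
Neither player can strictly improve; the profile is a Nash equilibrium.

Neither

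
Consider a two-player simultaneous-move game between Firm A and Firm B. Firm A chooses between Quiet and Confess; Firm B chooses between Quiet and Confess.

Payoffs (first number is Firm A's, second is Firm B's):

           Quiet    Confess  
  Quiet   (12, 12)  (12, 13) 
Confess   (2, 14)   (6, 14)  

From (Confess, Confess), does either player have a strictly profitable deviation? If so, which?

Firm A at (Confess, Confess) earns 6; deviating to Quiet yields 12 — a strict improvement.
Firm B earns 14; deviating to Quiet yields 14 — not better.
Only Firm A has a strictly profitable deviation.

Firm A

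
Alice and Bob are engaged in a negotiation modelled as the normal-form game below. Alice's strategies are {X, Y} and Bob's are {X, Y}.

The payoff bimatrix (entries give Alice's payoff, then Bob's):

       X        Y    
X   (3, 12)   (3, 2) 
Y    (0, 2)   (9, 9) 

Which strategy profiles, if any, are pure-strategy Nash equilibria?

(X, X) and (Y, Y)

(X, X): Alice gets 3 ≥ 0 from Y, and Bob gets 12 ≥ 2 from Y — Nash equilibrium.
(X, Y): Alice prefers Y (9 > 3); Bob prefers X (12 > 2) — not an equilibrium.
(Y, X): Alice prefers X (3 > 0); Bob prefers Y (9 > 2) — not an equilibrium.
(Y, Y): Alice gets 9 ≥ 3 from X, and Bob gets 9 ≥ 2 from X — Nash equilibrium.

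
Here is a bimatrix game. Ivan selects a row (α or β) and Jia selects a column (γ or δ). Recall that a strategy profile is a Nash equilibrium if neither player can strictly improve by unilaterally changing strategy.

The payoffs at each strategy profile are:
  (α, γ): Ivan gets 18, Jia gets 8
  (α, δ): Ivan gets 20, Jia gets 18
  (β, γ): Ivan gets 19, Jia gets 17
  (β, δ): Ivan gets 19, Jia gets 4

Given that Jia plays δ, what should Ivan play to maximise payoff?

α

Against δ, Ivan earns 20 from α and 19 from β.
So α is the best response.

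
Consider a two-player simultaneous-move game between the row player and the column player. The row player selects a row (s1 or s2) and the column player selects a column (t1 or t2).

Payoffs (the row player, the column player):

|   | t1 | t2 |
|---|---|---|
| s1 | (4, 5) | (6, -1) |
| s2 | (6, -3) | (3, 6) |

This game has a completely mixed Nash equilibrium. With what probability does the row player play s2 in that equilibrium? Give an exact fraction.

2/5

Let p be the probability that the row player plays s1. In a completely mixed equilibrium, the column player must be indifferent between t1 and t2.
The column player's expected payoff from t1 is 5p − 3(1−p); from t2 it is −p + 6(1−p).
Setting these equal: 8p − 3 = −7p + 6, so p = 3/5.
Therefore the row player plays s2 with probability 1 − 3/5 = 2/5.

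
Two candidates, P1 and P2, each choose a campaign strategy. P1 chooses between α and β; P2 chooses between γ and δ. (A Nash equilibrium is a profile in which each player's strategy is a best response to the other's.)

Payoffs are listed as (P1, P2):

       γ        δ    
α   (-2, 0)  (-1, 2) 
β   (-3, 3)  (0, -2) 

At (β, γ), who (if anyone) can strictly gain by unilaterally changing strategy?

P1 at (β, γ) earns -3; deviating to α yields -2 — a strict improvement.
P2 earns 3; deviating to δ yields -2 — not better.
Only P1 has a strictly profitable deviation.

P1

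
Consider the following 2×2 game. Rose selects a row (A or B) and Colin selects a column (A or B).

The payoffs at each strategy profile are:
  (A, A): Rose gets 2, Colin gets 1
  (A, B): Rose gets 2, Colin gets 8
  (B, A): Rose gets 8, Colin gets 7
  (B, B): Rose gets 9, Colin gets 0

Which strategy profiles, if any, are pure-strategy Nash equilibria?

(A, A): Rose prefers B (8 > 2); Colin prefers B (8 > 1) — not an equilibrium.
(A, B): Rose prefers B (9 > 2) — not an equilibrium.
(B, A): Rose gets 8 ≥ 2 from A, and Colin gets 7 ≥ 0 from B — Nash equilibrium.
(B, B): Colin prefers A (7 > 0) — not an equilibrium.

(B, A)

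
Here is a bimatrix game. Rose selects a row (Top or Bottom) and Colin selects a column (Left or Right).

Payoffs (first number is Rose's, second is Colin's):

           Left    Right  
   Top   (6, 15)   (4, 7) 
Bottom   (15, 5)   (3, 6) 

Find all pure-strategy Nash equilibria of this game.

(Top, Left): Rose prefers Bottom (15 > 6) — not an equilibrium.
(Top, Right): Colin prefers Left (15 > 7) — not an equilibrium.
(Bottom, Left): Colin prefers Right (6 > 5) — not an equilibrium.
(Bottom, Right): Rose prefers Top (4 > 3) — not an equilibrium.

none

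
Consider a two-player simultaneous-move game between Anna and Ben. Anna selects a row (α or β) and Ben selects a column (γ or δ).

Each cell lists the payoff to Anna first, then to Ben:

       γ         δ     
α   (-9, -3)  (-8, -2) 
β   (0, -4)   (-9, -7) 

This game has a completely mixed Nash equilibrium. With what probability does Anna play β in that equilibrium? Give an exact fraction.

Let r be the probability that Anna plays α. In a completely mixed equilibrium, Ben must be indifferent between γ and δ.
Ben's expected payoff from γ is −3r − 4(1−r); from δ it is −2r − 7(1−r).
Setting these equal: r − 4 = 5r − 7, so r = 3/4.
Therefore Anna plays β with probability 1 − 3/4 = 1/4.

1/4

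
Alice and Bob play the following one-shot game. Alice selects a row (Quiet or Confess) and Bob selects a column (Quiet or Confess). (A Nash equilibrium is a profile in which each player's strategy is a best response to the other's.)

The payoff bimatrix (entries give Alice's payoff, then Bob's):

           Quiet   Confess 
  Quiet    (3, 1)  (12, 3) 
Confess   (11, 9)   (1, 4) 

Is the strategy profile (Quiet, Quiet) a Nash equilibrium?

No

At (Quiet, Quiet), Alice earns 3; switching to Confess would give 11, so Alice would deviate.
Bob earns 1; switching to Confess would give 3, so Bob would deviate.
Since at least one player can profitably deviate, this is not a Nash equilibrium.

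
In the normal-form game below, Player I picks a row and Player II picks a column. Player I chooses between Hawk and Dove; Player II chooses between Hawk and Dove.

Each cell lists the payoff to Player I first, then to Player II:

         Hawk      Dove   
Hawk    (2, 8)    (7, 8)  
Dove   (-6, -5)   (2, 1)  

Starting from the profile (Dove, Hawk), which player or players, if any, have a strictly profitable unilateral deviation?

Both

Player I at (Dove, Hawk) earns -6; deviating to Hawk yields 2 — a strict improvement.
Player II earns -5; deviating to Dove yields 1 — a strict improvement.
Both Player I and Player II have strictly profitable deviations.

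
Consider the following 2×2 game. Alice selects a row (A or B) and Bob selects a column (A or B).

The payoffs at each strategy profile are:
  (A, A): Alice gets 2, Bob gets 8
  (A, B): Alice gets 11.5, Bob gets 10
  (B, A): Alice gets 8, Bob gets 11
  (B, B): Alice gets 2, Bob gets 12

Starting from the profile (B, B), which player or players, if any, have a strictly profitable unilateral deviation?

Alice

Alice at (B, B) earns 2; deviating to A yields 11.5 — a strict improvement.
Bob earns 12; deviating to A yields 11 — not better.
Only Alice has a strictly profitable deviation.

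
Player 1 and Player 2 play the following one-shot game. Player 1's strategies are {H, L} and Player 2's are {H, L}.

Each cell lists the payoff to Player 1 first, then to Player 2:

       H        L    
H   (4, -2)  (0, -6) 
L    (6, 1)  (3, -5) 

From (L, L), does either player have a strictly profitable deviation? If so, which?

Player 2

Player 1 at (L, L) earns 3; deviating to H yields 0 — not better.
Player 2 earns -5; deviating to H yields 1 — a strict improvement.
Only Player 2 has a strictly profitable deviation.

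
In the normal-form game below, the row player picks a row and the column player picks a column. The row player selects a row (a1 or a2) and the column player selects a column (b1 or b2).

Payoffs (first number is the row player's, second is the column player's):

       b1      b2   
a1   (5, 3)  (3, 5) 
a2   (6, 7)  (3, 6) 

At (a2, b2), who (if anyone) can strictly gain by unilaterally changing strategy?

The column player

The row player at (a2, b2) earns 3; deviating to a1 yields 3 — not better.
The column player earns 6; deviating to b1 yields 7 — a strict improvement.
Only the column player has a strictly profitable deviation.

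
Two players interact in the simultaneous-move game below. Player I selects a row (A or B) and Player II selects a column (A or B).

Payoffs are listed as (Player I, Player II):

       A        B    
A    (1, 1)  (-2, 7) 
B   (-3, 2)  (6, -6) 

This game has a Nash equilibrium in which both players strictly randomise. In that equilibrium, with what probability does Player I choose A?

Let p be the probability that Player I plays A. In a completely mixed equilibrium, Player II must be indifferent between A and B.
Player II's expected payoff from A is p + 2(1−p); from B it is 7p − 6(1−p).
Setting these equal: −p + 2 = 13p − 6, so p = 4/7.

4/7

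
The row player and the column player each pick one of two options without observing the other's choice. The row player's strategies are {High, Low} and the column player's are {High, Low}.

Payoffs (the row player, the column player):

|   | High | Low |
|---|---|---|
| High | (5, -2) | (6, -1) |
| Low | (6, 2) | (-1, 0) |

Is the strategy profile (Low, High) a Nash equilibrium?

At (Low, High), the row player earns 6; switching to High would give 5, so the row player has no profitable deviation.
The column player earns 2; switching to Low would give 0, so the column player has no profitable deviation.
Neither player can gain by a unilateral deviation, so this profile is a Nash equilibrium.

Yes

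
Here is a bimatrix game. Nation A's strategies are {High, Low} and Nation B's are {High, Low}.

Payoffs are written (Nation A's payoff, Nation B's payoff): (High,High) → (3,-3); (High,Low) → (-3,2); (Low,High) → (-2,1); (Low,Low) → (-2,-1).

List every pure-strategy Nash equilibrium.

(High, High): Nation B prefers Low (2 > -3) — not an equilibrium.
(High, Low): Nation A prefers Low (-2 > -3) — not an equilibrium.
(Low, High): Nation A prefers High (3 > -2) — not an equilibrium.
(Low, Low): Nation B prefers High (1 > -1) — not an equilibrium.

none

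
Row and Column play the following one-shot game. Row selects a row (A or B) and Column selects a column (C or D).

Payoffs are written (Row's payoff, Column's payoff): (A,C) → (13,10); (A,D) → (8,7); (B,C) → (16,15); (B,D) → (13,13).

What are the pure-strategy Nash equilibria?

(B, C)

(A, C): Row prefers B (16 > 13) — not an equilibrium.
(A, D): Row prefers B (13 > 8); Column prefers C (10 > 7) — not an equilibrium.
(B, C): Row gets 16 ≥ 13 from A, and Column gets 15 ≥ 13 from D — Nash equilibrium.
(B, D): Column prefers C (15 > 13) — not an equilibrium.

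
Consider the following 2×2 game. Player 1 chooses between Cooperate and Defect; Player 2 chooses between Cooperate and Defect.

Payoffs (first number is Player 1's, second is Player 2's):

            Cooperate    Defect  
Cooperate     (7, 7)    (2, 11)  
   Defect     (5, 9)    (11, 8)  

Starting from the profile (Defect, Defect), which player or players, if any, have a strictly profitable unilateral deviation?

Player 2

Player 1 at (Defect, Defect) earns 11; deviating to Cooperate yields 2 — not better.
Player 2 earns 8; deviating to Cooperate yields 9 — a strict improvement.
Only Player 2 has a strictly profitable deviation.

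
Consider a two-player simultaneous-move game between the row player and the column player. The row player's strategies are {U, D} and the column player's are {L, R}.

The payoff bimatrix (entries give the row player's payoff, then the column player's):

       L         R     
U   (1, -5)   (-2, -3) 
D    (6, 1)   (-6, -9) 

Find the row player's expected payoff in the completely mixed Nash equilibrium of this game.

First find y, the probability the column player plays L, from the row player's indifference between U and D: y − 2(1−y) = 6y − 6(1−y), giving y = 4/9.
Since the row player is indifferent in equilibrium, the row player's expected payoff equals the payoff from either row against (4/9, 5/9). Using U: (4/9) − 2(5/9) = -2/3.

-2/3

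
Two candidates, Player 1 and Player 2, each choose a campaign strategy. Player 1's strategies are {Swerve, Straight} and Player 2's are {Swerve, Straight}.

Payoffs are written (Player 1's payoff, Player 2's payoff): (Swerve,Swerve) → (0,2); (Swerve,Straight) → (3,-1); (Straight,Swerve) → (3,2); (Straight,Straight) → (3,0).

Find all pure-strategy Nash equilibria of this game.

(Swerve, Swerve): Player 1 prefers Straight (3 > 0) — not an equilibrium.
(Swerve, Straight): Player 2 prefers Swerve (2 > -1) — not an equilibrium.
(Straight, Swerve): Player 1 gets 3 ≥ 0 from Swerve, and Player 2 gets 2 ≥ 0 from Straight — Nash equilibrium.
(Straight, Straight): Player 2 prefers Swerve (2 > 0) — not an equilibrium.

(Straight, Swerve)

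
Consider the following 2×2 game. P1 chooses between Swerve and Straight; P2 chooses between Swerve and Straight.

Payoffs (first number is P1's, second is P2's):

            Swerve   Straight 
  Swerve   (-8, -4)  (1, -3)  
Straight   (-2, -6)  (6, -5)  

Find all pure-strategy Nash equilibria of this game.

(Swerve, Swerve): P1 prefers Straight (-2 > -8); P2 prefers Straight (-3 > -4) — not an equilibrium.
(Swerve, Straight): P1 prefers Straight (6 > 1) — not an equilibrium.
(Straight, Swerve): P2 prefers Straight (-5 > -6) — not an equilibrium.
(Straight, Straight): P1 gets 6 ≥ 1 from Swerve, and P2 gets -5 ≥ -6 from Swerve — Nash equilibrium.

(Straight, Straight)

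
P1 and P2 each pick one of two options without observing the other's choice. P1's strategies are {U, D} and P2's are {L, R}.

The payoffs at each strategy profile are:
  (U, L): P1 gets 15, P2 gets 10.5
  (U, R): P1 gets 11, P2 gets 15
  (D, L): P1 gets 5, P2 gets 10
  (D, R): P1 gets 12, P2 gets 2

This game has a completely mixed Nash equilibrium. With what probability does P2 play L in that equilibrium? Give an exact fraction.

1/11

Let c be the probability that P2 plays L. In a completely mixed equilibrium, P1 must be indifferent between U and D.
P1's expected payoff from U is 15c + 11(1−c); from D it is 5c + 12(1−c).
Setting these equal: 4c + 11 = −7c + 12, so c = 1/11.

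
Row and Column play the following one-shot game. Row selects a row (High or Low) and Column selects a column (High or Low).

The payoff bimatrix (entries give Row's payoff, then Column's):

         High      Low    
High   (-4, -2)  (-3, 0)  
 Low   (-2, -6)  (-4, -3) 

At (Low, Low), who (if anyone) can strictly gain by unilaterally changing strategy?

Row at (Low, Low) earns -4; deviating to High yields -3 — a strict improvement.
Column earns -3; deviating to High yields -6 — not better.
Only Row has a strictly profitable deviation.

Row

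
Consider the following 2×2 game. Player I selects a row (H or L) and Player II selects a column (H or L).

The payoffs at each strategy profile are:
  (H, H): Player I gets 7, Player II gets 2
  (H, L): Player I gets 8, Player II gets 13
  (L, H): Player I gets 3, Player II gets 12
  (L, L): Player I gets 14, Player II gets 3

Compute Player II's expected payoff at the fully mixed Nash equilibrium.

15/2

First find x, the probability Player I plays H, from Player II's indifference between H and L: 2x + 12(1−x) = 13x + 3(1−x), giving x = 9/20.
Since Player II is indifferent in equilibrium, Player II's expected payoff equals the payoff from either column against (9/20, 11/20). Using H: 2(9/20) + 12(11/20) = 15/2.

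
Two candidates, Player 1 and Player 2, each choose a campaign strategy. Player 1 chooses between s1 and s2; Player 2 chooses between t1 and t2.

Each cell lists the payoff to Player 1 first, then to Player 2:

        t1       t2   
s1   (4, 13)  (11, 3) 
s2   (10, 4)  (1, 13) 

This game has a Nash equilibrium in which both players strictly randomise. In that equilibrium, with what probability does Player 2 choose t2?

3/8

Let q be the probability that Player 2 plays t1. In a completely mixed equilibrium, Player 1 must be indifferent between s1 and s2.
Player 1's expected payoff from s1 is 4q + 11(1−q); from s2 it is 10q + (1−q).
Setting these equal: −7q + 11 = 9q + 1, so q = 5/8.
Therefore Player 2 plays t2 with probability 1 − 5/8 = 3/8.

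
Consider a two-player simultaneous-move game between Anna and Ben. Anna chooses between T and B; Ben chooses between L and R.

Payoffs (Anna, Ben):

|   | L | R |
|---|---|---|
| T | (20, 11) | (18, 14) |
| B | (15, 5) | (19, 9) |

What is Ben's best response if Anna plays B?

Against B, Ben earns 5 from L and 9 from R.
So R is the best response.

R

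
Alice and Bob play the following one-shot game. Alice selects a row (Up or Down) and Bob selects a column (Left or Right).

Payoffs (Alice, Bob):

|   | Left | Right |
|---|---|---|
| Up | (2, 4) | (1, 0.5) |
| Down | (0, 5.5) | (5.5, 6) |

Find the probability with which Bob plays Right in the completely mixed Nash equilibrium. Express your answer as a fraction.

Let c be the probability that Bob plays Left. In a completely mixed equilibrium, Alice must be indifferent between Up and Down.
Alice's expected payoff from Up is 2c + (1−c); from Down it is 5.5(1−c).
Setting these equal: c + 1 = −5.5c + 5.5, so c = 9/13.
Therefore Bob plays Right with probability 1 − 9/13 = 4/13.

4/13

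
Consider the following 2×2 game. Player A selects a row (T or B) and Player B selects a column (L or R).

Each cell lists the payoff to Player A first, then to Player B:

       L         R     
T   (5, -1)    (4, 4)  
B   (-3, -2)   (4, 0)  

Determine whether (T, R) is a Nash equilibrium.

Yes

At (T, R), Player A earns 4; switching to B would give 4, so Player A has no profitable deviation.
Player B earns 4; switching to L would give -1, so Player B has no profitable deviation.
Neither player can gain by a unilateral deviation, so this profile is a Nash equilibrium.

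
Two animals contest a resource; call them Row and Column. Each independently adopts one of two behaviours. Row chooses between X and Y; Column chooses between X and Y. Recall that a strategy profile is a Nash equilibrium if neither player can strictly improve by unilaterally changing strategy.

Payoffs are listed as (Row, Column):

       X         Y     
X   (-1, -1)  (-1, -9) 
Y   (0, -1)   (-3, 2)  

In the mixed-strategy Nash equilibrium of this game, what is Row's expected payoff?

First find y, the probability Column plays X, from Row's indifference between X and Y: −y − (1−y) = −3(1−y), giving y = 2/3.
Since Row is indifferent in equilibrium, Row's expected payoff equals the payoff from either row against (2/3, 1/3). Using X: −(2/3) − (1/3) = -1.

-1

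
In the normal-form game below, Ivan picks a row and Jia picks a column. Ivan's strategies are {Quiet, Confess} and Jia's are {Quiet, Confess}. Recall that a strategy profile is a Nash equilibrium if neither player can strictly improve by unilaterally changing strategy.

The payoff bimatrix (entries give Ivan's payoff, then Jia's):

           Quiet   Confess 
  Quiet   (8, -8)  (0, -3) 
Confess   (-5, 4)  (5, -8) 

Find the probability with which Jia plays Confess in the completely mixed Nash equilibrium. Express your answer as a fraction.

Let c be the probability that Jia plays Quiet. In a completely mixed equilibrium, Ivan must be indifferent between Quiet and Confess.
Ivan's expected payoff from Quiet is 8c; from Confess it is −5c + 5(1−c).
Setting these equal: 8c = −10c + 5, so c = 5/18.
Therefore Jia plays Confess with probability 1 − 5/18 = 13/18.

13/18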